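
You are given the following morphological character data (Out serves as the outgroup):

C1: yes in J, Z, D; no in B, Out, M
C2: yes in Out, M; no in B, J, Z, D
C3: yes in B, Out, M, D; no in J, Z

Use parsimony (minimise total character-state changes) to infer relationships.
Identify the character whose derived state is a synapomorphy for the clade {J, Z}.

Character polarity is set by the outgroup: the derived state is whichever differs from the outgroup's state, so for C2, C3 the derived state is 'no', and for the remaining characters it is 'yes'.
C1 (derived state 'yes') is shared by D, J, and Z — a synapomorphy uniting that clade.
Only B, D, J, and Z show the derived state 'no' for C2, supporting them as a clade.
C3 (derived state 'no') is shared by J and Z — a synapomorphy uniting that clade.
Most parsimonious ingroup topology: ((((J,Z),D),B),M).
The clade {J, Z} is supported by C3: its derived state 'no' occurs in exactly those taxa and in no other taxon (including the outgroup).

C3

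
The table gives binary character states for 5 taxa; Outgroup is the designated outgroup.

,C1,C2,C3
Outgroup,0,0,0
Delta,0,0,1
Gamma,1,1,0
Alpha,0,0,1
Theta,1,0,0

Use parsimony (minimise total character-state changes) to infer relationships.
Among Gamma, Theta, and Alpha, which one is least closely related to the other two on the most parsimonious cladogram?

The outgroup has state '0' for every character, so '1' is the derived state throughout.
C1 (derived state '1') is shared by Gamma and Theta — a synapomorphy uniting that clade.
C2: derived state '1' in Gamma only — an autapomorphy, so it tells us nothing about relationships among taxa.
Only Alpha and Delta show the derived state '1' for C3, supporting them as a clade.
Most parsimonious ingroup topology: ((Delta,Alpha),(Gamma,Theta)).
Theta and Gamma share a more recent common ancestor with each other than either does with Alpha, so Alpha is the least closely related of the three.

Alpha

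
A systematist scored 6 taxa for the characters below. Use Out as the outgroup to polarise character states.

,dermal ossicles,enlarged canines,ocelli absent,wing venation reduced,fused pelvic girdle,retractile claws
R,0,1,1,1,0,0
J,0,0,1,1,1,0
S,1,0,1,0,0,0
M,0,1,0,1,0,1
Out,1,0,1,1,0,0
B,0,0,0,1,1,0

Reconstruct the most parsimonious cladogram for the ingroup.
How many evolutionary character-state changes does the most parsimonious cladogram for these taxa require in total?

Character polarity is set by the outgroup: the derived state is whichever differs from the outgroup's state, so for dermal ossicles, ocelli absent, wing venation reduced the derived state is '0', and for the remaining characters it is '1'.
Only B, J, M, and R show the derived state '0' for dermal ossicles, supporting them as a clade.
enlarged canines: derived state '1' in M and R only — synapomorphy for {M, R}.
ocelli absent (state '0') occurs in B and M but conflicts with the nesting implied by the other characters — most parsimoniously interpreted as homoplasy.
wing venation reduced: derived state '0' in S only — an autapomorphy, so it tells us nothing about relationships among taxa.
Only B and J show the derived state '1' for fused pelvic girdle, supporting them as a clade.
retractile claws (derived state '1') is unique to M (autapomorphy; uninformative for grouping).
Most parsimonious ingroup topology: (((B,J),(R,M)),S).
Changes per character on this tree: dermal ossicles: 1; enlarged canines: 1; ocelli absent: 2; wing venation reduced: 1; fused pelvic girdle: 1; retractile claws: 1.
Total = 7.

7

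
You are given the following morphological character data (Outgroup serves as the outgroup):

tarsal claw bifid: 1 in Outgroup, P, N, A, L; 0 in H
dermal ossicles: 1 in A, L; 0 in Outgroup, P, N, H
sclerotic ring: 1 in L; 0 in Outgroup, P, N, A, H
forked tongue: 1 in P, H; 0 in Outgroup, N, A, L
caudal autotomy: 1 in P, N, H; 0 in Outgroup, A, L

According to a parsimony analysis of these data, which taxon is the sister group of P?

H

Character polarity is set by the outgroup: the derived state is whichever differs from the outgroup's state, so for tarsal claw bifid the derived state is '0', and for the remaining characters it is '1'.
tarsal claw bifid: derived state '0' in H only — an autapomorphy, so it tells us nothing about relationships among taxa.
dermal ossicles (derived state '1') is shared by A and L — a synapomorphy uniting that clade.
sclerotic ring (derived state '1') is unique to L (autapomorphy; uninformative for grouping).
forked tongue (derived state '1') is shared by H and P — a synapomorphy uniting that clade.
Only H, N, and P show the derived state '1' for caudal autotomy, supporting them as a clade.
Most parsimonious ingroup topology: (((P,H),N),(A,L)).
P and H form a cherry on this tree, so they are sister taxa.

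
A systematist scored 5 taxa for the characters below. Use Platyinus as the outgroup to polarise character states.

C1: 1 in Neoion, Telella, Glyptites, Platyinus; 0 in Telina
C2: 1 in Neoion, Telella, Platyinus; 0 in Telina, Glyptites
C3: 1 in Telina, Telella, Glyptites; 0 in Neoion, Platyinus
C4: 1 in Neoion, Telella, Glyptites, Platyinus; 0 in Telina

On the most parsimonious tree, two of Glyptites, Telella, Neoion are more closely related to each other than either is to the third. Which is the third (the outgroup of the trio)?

Neoion

Character polarity is set by the outgroup: the derived state is whichever differs from the outgroup's state, so for C1, C2, C4 the derived state is '0', and for the remaining characters it is '1'.
C1 (derived state '0') is unique to Telina (autapomorphy; uninformative for grouping).
Only Glyptites and Telina show the derived state '0' for C2, supporting them as a clade.
Only Glyptites, Telella, and Telina show the derived state '1' for C3, supporting them as a clade.
C4: derived state '0' in Telina only — an autapomorphy, so it tells us nothing about relationships among taxa.
Most parsimonious ingroup topology: (((Glyptites,Telina),Telella),Neoion).
Glyptites and Telella share a more recent common ancestor with each other than either does with Neoion, so Neoion is the least closely related of the three.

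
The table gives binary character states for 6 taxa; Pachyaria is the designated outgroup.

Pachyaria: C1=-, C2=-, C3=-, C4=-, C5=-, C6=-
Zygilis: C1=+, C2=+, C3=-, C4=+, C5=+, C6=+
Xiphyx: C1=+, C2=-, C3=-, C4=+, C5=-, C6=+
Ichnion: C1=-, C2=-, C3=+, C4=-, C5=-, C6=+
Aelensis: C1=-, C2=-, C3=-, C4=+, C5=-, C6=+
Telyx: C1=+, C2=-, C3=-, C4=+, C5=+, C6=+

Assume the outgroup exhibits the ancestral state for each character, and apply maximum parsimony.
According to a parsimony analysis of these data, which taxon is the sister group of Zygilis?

The outgroup has state '-' for every character, so '+' is the derived state throughout.
Only Telyx, Xiphyx, and Zygilis show the derived state '+' for C1, supporting them as a clade.
C2: derived state '+' in Zygilis only — an autapomorphy, so it tells us nothing about relationships among taxa.
C3 (derived state '+') is unique to Ichnion (autapomorphy; uninformative for grouping).
C4 (derived state '+') is shared by Aelensis, Telyx, Xiphyx, and Zygilis — a synapomorphy uniting that clade.
Only Telyx and Zygilis show the derived state '+' for C5, supporting them as a clade.
C6 (derived state '+') is shared by all ingroup taxa — unites the whole ingroup.
Most parsimonious ingroup topology: ((((Zygilis,Telyx),Xiphyx),Aelensis),Ichnion).
Zygilis and Telyx form a cherry on this tree, so they are sister taxa.

Telyx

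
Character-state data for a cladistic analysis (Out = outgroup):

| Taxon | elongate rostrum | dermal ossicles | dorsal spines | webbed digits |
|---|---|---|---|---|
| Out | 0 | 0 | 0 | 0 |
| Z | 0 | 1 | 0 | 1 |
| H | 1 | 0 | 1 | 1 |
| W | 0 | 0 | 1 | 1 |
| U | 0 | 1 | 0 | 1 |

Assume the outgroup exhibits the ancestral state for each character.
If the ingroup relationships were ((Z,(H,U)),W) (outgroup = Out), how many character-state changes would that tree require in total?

6

Map each character onto ((Z,(H,U)),W) (rooted by Out) and count the minimum state changes it requires (Fitch parsimony):
elongate rostrum: 1; dermal ossicles: 2; dorsal spines: 2; webbed digits: 1.
Total tree length = 6.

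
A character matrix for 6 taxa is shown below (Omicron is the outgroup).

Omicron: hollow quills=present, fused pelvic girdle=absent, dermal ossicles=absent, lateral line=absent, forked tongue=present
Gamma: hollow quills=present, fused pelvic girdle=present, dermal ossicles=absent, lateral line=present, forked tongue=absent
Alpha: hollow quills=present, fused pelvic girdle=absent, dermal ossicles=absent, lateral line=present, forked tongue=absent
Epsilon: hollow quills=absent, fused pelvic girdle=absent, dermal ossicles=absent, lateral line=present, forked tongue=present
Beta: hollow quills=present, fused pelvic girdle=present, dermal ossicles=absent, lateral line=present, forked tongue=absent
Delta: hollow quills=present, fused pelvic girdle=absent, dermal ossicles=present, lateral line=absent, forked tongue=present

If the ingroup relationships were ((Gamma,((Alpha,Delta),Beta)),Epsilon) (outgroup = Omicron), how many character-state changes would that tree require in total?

Map each character onto ((Gamma,((Alpha,Delta),Beta)),Epsilon) (rooted by Omicron) and count the minimum state changes it requires (Fitch parsimony):
hollow quills: 1; fused pelvic girdle: 2; dermal ossicles: 1; lateral line: 2; forked tongue: 2.
Total tree length = 8.

8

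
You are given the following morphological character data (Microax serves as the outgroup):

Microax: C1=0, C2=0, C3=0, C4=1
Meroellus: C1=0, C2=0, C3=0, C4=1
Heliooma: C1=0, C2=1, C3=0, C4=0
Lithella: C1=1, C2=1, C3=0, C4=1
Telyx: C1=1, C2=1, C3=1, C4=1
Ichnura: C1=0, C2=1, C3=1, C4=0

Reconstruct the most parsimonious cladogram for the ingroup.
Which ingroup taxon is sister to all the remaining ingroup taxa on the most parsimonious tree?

Character polarity is set by the outgroup: the derived state is whichever differs from the outgroup's state, so for C4 the derived state is '0', and for the remaining characters it is '1'.
C1: derived state '1' in Lithella and Telyx only — synapomorphy for {Lithella, Telyx}.
C2: derived state '1' in Heliooma, Ichnura, Lithella, and Telyx only — synapomorphy for {Heliooma, Ichnura, Lithella, Telyx}.
C3 groups Ichnura and Telyx, which is incompatible with the clades supported by the remaining characters; treating it as convergent (homoplasy) costs fewer steps than any alternative tree.
Only Heliooma and Ichnura show the derived state '0' for C4, supporting them as a clade.
Most parsimonious ingroup topology: (Meroellus,((Heliooma,Ichnura),(Lithella,Telyx))).
Meroellus is sister to the clade containing all other ingroup taxa, so it is the earliest-diverging (most basal) ingroup lineage.

Meroellus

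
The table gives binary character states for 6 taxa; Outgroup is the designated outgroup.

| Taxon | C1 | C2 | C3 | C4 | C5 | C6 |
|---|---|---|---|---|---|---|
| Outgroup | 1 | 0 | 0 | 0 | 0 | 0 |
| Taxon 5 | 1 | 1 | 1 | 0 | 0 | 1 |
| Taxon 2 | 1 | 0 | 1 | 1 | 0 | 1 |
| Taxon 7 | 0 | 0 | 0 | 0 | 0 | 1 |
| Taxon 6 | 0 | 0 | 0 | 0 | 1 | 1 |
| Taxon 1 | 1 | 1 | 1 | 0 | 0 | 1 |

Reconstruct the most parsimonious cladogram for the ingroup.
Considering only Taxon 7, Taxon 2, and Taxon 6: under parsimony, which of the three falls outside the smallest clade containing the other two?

Character polarity is set by the outgroup: the derived state is whichever differs from the outgroup's state, so for C1 the derived state is '0', and for the remaining characters it is '1'.
C1 (derived state '0') is shared by Taxon 6 and Taxon 7 — a synapomorphy uniting that clade.
Only Taxon 1 and Taxon 5 show the derived state '1' for C2, supporting them as a clade.
Only Taxon 1, Taxon 2, and Taxon 5 show the derived state '1' for C3, supporting them as a clade.
C4: derived state '1' in Taxon 2 only — an autapomorphy, so it tells us nothing about relationships among taxa.
C5: derived state '1' in Taxon 6 only — an autapomorphy, so it tells us nothing about relationships among taxa.
C6 (derived state '1') is shared by all ingroup taxa — unites the whole ingroup.
Most parsimonious ingroup topology: (((Taxon 5,Taxon 1),Taxon 2),(Taxon 7,Taxon 6)).
Taxon 7 and Taxon 6 share a more recent common ancestor with each other than either does with Taxon 2, so Taxon 2 is the least closely related of the three.

Taxon 2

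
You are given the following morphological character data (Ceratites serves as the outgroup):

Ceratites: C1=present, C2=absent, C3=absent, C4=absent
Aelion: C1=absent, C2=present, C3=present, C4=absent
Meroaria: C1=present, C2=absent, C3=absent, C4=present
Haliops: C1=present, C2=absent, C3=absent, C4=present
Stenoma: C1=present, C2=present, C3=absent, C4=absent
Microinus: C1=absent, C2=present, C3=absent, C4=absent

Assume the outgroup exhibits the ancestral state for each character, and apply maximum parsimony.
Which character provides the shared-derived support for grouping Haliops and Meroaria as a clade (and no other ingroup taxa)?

Character polarity is set by the outgroup: the derived state is whichever differs from the outgroup's state, so for C1 the derived state is 'absent', and for the remaining characters it is 'present'.
C1: derived state 'absent' in Aelion and Microinus only — synapomorphy for {Aelion, Microinus}.
C2 (derived state 'present') is shared by Aelion, Microinus, and Stenoma — a synapomorphy uniting that clade.
C3 (derived state 'present') is unique to Aelion (autapomorphy; uninformative for grouping).
Only Haliops and Meroaria show the derived state 'present' for C4, supporting them as a clade.
Most parsimonious ingroup topology: (((Aelion,Microinus),Stenoma),(Meroaria,Haliops)).
The clade {Haliops, Meroaria} is supported by C4: its derived state 'present' occurs in exactly those taxa and in no other taxon (including the outgroup).

C4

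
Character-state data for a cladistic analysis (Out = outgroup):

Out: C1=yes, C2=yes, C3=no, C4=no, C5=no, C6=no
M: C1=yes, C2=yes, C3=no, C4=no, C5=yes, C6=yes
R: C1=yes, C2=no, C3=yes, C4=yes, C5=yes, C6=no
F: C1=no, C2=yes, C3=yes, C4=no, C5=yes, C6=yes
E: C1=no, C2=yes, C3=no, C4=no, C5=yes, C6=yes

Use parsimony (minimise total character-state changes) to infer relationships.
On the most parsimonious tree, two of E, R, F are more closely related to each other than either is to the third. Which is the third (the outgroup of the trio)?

R

Character polarity is set by the outgroup: the derived state is whichever differs from the outgroup's state, so for C1, C2 the derived state is 'no', and for the remaining characters it is 'yes'.
C1 (derived state 'no') is shared by E and F — a synapomorphy uniting that clade.
C2: derived state 'no' in R only — an autapomorphy, so it tells us nothing about relationships among taxa.
C3 (state 'yes') occurs in F and R but conflicts with the nesting implied by the other characters — most parsimoniously interpreted as homoplasy.
C4 (derived state 'yes') is unique to R (autapomorphy; uninformative for grouping).
All ingroup taxa share the derived state 'yes' for C5; it defines the ingroup but does not resolve relationships within it.
C6: derived state 'yes' in E, F, and M only — synapomorphy for {E, F, M}.
Most parsimonious ingroup topology: ((M,(F,E)),R).
E and F share a more recent common ancestor with each other than either does with R, so R is the least closely related of the three.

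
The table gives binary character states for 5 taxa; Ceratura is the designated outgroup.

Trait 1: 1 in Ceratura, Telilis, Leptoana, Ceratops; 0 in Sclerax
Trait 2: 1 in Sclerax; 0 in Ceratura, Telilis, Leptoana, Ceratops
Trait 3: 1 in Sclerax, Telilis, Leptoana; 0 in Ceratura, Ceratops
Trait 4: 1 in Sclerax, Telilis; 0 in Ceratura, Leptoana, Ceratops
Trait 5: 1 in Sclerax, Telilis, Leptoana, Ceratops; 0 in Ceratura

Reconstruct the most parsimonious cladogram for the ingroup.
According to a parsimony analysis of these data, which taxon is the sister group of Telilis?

Sclerax

Character polarity is set by the outgroup: the derived state is whichever differs from the outgroup's state, so for Trait 1 the derived state is '0', and for the remaining characters it is '1'.
Trait 1 (derived state '0') is unique to Sclerax (autapomorphy; uninformative for grouping).
Trait 2: derived state '1' in Sclerax only — an autapomorphy, so it tells us nothing about relationships among taxa.
Only Leptoana, Sclerax, and Telilis show the derived state '1' for Trait 3, supporting them as a clade.
Trait 4: derived state '1' in Sclerax and Telilis only — synapomorphy for {Sclerax, Telilis}.
All ingroup taxa share the derived state '1' for Trait 5; it defines the ingroup but does not resolve relationships within it.
Most parsimonious ingroup topology: (((Sclerax,Telilis),Leptoana),Ceratops).
Telilis and Sclerax form a cherry on this tree, so they are sister taxa.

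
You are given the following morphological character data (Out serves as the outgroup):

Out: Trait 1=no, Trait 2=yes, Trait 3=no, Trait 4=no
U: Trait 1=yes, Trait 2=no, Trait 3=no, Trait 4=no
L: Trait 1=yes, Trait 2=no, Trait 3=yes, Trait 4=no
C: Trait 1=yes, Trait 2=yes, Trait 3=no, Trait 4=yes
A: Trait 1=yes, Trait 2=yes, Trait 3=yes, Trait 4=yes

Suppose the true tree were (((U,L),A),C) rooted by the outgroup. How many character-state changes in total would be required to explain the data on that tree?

6

Map each character onto (((U,L),A),C) (rooted by Out) and count the minimum state changes it requires (Fitch parsimony):
Trait 1: 1; Trait 2: 1; Trait 3: 2; Trait 4: 2.
Total tree length = 6.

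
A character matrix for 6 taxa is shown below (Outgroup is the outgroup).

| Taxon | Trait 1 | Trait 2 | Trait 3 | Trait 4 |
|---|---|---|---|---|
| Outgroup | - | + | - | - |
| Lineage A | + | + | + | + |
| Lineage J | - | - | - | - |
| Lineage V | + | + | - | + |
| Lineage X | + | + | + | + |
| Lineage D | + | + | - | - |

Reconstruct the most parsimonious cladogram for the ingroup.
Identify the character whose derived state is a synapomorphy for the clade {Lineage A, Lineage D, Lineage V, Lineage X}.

Trait 1

Character polarity is set by the outgroup: the derived state is whichever differs from the outgroup's state, so for Trait 2 the derived state is '-', and for the remaining characters it is '+'.
Trait 1 (derived state '+') is shared by Lineage A, Lineage D, Lineage V, and Lineage X — a synapomorphy uniting that clade.
Trait 2 (derived state '-') is unique to Lineage J (autapomorphy; uninformative for grouping).
Only Lineage A and Lineage X show the derived state '+' for Trait 3, supporting them as a clade.
Only Lineage A, Lineage V, and Lineage X show the derived state '+' for Trait 4, supporting them as a clade.
Most parsimonious ingroup topology: ((((Lineage A,Lineage X),Lineage V),Lineage D),Lineage J).
The clade {Lineage A, Lineage D, Lineage V, Lineage X} is supported by Trait 1: its derived state '+' occurs in exactly those taxa and in no other taxon (including the outgroup).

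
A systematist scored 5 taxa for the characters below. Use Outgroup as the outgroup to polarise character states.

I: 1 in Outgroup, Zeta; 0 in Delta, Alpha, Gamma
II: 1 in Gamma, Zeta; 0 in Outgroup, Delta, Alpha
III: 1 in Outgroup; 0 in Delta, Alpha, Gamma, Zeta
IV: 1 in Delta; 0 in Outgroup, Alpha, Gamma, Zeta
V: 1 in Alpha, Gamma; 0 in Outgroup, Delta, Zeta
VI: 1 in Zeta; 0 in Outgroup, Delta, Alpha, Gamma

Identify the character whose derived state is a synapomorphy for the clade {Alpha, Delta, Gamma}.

I

Character polarity is set by the outgroup: the derived state is whichever differs from the outgroup's state, so for I, III the derived state is '0', and for the remaining characters it is '1'.
I: derived state '0' in Alpha, Delta, and Gamma only — synapomorphy for {Alpha, Delta, Gamma}.
II (state '1') occurs in Gamma and Zeta but conflicts with the nesting implied by the other characters — most parsimoniously interpreted as homoplasy.
All ingroup taxa share the derived state '0' for III; it defines the ingroup but does not resolve relationships within it.
IV: derived state '1' in Delta only — an autapomorphy, so it tells us nothing about relationships among taxa.
Only Alpha and Gamma show the derived state '1' for V, supporting them as a clade.
VI: derived state '1' in Zeta only — an autapomorphy, so it tells us nothing about relationships among taxa.
Most parsimonious ingroup topology: (((Gamma,Alpha),Delta),Zeta).
The clade {Alpha, Delta, Gamma} is supported by I: its derived state '0' occurs in exactly those taxa and in no other taxon (including the outgroup).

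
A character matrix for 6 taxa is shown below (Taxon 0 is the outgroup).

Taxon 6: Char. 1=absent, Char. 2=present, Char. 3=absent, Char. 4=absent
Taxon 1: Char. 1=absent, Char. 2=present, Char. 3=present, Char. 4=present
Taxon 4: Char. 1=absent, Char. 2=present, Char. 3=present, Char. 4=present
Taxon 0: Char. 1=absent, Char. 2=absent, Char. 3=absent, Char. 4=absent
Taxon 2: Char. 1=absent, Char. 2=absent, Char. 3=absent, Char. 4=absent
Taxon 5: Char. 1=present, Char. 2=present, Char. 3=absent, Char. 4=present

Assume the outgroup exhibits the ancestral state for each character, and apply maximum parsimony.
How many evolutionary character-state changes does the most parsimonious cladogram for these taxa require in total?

The outgroup has state 'absent' for every character, so 'present' is the derived state throughout.
Char. 1 (derived state 'present') is unique to Taxon 5 (autapomorphy; uninformative for grouping).
Char. 2: derived state 'present' in Taxon 1, Taxon 4, Taxon 5, and Taxon 6 only — synapomorphy for {Taxon 1, Taxon 4, Taxon 5, Taxon 6}.
Char. 3: derived state 'present' in Taxon 1 and Taxon 4 only — synapomorphy for {Taxon 1, Taxon 4}.
Char. 4 (derived state 'present') is shared by Taxon 1, Taxon 4, and Taxon 5 — a synapomorphy uniting that clade.
Most parsimonious ingroup topology: ((((Taxon 1,Taxon 4),Taxon 5),Taxon 6),Taxon 2).
Changes per character on this tree: Char. 1: 1; Char. 2: 1; Char. 3: 1; Char. 4: 1.
Total = 4.

4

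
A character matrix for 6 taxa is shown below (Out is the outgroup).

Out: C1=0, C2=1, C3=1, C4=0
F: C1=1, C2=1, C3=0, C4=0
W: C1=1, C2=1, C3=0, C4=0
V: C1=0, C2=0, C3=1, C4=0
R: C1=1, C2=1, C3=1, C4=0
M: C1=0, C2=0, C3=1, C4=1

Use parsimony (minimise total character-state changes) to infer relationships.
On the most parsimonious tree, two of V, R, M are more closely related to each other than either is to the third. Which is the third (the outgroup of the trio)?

R

Character polarity is set by the outgroup: the derived state is whichever differs from the outgroup's state, so for C2, C3 the derived state is '0', and for the remaining characters it is '1'.
Only F, R, and W show the derived state '1' for C1, supporting them as a clade.
C2: derived state '0' in M and V only — synapomorphy for {M, V}.
C3 (derived state '0') is shared by F and W — a synapomorphy uniting that clade.
C4: derived state '1' in M only — an autapomorphy, so it tells us nothing about relationships among taxa.
Most parsimonious ingroup topology: (((F,W),R),(V,M)).
V and M share a more recent common ancestor with each other than either does with R, so R is the least closely related of the three.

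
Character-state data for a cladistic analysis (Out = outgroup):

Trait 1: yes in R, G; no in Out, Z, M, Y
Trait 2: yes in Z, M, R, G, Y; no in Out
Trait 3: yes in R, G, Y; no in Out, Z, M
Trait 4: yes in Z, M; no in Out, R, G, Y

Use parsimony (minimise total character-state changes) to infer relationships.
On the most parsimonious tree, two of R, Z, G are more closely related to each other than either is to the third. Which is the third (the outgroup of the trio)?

The outgroup has state 'no' for every character, so 'yes' is the derived state throughout.
Trait 1: derived state 'yes' in G and R only — synapomorphy for {G, R}.
Trait 2 (derived state 'yes') is shared by all ingroup taxa — unites the whole ingroup.
Trait 3 (derived state 'yes') is shared by G, R, and Y — a synapomorphy uniting that clade.
Trait 4 (derived state 'yes') is shared by M and Z — a synapomorphy uniting that clade.
Most parsimonious ingroup topology: ((Z,M),((R,G),Y)).
R and G share a more recent common ancestor with each other than either does with Z, so Z is the least closely related of the three.

Z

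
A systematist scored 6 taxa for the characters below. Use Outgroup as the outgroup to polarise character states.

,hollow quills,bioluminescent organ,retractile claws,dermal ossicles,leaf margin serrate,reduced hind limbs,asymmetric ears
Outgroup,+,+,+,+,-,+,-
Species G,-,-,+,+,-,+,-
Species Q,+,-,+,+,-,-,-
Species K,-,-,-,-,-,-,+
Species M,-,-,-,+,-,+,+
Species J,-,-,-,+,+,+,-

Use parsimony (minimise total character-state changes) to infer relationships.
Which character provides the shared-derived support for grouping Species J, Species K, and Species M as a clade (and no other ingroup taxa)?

Character polarity is set by the outgroup: the derived state is whichever differs from the outgroup's state, so for hollow quills, bioluminescent organ, retractile claws, dermal ossicles, reduced hind limbs the derived state is '-', and for the remaining characters it is '+'.
Only Species G, Species J, Species K, and Species M show the derived state '-' for hollow quills, supporting them as a clade.
All ingroup taxa share the derived state '-' for bioluminescent organ; it defines the ingroup but does not resolve relationships within it.
retractile claws: derived state '-' in Species J, Species K, and Species M only — synapomorphy for {Species J, Species K, Species M}.
dermal ossicles: derived state '-' in Species K only — an autapomorphy, so it tells us nothing about relationships among taxa.
leaf margin serrate: derived state '+' in Species J only — an autapomorphy, so it tells us nothing about relationships among taxa.
reduced hind limbs groups Species K and Species Q, which is incompatible with the clades supported by the remaining characters; treating it as convergent (homoplasy) costs fewer steps than any alternative tree.
asymmetric ears: derived state '+' in Species K and Species M only — synapomorphy for {Species K, Species M}.
Most parsimonious ingroup topology: ((Species G,((Species K,Species M),Species J)),Species Q).
The clade {Species J, Species K, Species M} is supported by retractile claws: its derived state '-' occurs in exactly those taxa and in no other taxon (including the outgroup).

retractile claws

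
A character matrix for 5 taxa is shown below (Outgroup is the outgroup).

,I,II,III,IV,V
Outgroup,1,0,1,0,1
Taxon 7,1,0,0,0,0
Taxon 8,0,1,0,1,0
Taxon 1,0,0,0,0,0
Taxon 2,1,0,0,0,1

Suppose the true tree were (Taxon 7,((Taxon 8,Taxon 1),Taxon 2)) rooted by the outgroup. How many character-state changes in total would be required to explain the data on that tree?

Map each character onto (Taxon 7,((Taxon 8,Taxon 1),Taxon 2)) (rooted by Outgroup) and count the minimum state changes it requires (Fitch parsimony):
I: 1; II: 1; III: 1; IV: 1; V: 2.
Total tree length = 6.

6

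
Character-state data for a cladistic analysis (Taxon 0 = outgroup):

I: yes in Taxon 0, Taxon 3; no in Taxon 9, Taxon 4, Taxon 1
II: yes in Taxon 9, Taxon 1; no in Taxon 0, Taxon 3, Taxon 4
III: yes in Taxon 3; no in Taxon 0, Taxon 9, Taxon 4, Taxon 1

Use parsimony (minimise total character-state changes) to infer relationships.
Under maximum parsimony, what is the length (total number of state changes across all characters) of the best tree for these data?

Character polarity is set by the outgroup: the derived state is whichever differs from the outgroup's state, so for I the derived state is 'no', and for the remaining characters it is 'yes'.
Only Taxon 1, Taxon 4, and Taxon 9 show the derived state 'no' for I, supporting them as a clade.
II: derived state 'yes' in Taxon 1 and Taxon 9 only — synapomorphy for {Taxon 1, Taxon 9}.
III: derived state 'yes' in Taxon 3 only — an autapomorphy, so it tells us nothing about relationships among taxa.
Most parsimonious ingroup topology: (((Taxon 9,Taxon 1),Taxon 4),Taxon 3).
Changes per character on this tree: I: 1; II: 1; III: 1.
Total = 3.

3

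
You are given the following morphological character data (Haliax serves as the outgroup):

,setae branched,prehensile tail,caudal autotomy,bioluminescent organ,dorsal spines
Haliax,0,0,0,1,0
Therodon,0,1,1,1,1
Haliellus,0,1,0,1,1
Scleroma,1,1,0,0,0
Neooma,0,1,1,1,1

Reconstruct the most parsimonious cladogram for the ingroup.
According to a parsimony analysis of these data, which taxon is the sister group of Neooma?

Character polarity is set by the outgroup: the derived state is whichever differs from the outgroup's state, so for bioluminescent organ the derived state is '0', and for the remaining characters it is '1'.
setae branched (derived state '1') is unique to Scleroma (autapomorphy; uninformative for grouping).
prehensile tail (derived state '1') is shared by all ingroup taxa — unites the whole ingroup.
caudal autotomy: derived state '1' in Neooma and Therodon only — synapomorphy for {Neooma, Therodon}.
bioluminescent organ (derived state '0') is unique to Scleroma (autapomorphy; uninformative for grouping).
Only Haliellus, Neooma, and Therodon show the derived state '1' for dorsal spines, supporting them as a clade.
Most parsimonious ingroup topology: (((Therodon,Neooma),Haliellus),Scleroma).
Neooma and Therodon form a cherry on this tree, so they are sister taxa.

Therodon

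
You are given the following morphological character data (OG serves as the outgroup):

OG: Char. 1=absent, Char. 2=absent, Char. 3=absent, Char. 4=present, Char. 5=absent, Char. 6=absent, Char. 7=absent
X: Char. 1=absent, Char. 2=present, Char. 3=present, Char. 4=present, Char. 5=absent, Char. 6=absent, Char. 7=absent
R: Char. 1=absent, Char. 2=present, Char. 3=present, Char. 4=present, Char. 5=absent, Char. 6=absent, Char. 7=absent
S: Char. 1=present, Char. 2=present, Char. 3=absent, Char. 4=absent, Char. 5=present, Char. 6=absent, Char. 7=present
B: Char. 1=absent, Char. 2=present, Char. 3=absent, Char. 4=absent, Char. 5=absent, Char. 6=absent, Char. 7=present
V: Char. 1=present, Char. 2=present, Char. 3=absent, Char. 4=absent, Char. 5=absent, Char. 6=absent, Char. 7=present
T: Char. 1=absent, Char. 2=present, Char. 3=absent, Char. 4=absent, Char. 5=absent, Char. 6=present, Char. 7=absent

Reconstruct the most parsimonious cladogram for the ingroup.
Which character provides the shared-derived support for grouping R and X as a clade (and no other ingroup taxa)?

Character polarity is set by the outgroup: the derived state is whichever differs from the outgroup's state, so for Char. 4 the derived state is 'absent', and for the remaining characters it is 'present'.
Char. 1 (derived state 'present') is shared by S and V — a synapomorphy uniting that clade.
Char. 2 (derived state 'present') is shared by all ingroup taxa — unites the whole ingroup.
Only R and X show the derived state 'present' for Char. 3, supporting them as a clade.
Char. 4: derived state 'absent' in B, S, T, and V only — synapomorphy for {B, S, T, V}.
Char. 5 (derived state 'present') is unique to S (autapomorphy; uninformative for grouping).
Char. 6 (derived state 'present') is unique to T (autapomorphy; uninformative for grouping).
Char. 7: derived state 'present' in B, S, and V only — synapomorphy for {B, S, V}.
Most parsimonious ingroup topology: ((X,R),(((S,V),B),T)).
The clade {R, X} is supported by Char. 3: its derived state 'present' occurs in exactly those taxa and in no other taxon (including the outgroup).

Char. 3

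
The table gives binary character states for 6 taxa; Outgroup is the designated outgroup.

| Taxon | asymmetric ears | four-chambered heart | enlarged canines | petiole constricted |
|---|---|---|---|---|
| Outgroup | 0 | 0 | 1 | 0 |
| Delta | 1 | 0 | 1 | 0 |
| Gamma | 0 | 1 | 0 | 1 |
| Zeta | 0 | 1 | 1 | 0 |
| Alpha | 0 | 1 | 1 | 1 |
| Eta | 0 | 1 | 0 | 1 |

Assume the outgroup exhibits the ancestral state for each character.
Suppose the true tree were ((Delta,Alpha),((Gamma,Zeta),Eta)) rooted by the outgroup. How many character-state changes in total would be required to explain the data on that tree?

Map each character onto ((Delta,Alpha),((Gamma,Zeta),Eta)) (rooted by Outgroup) and count the minimum state changes it requires (Fitch parsimony):
asymmetric ears: 1; four-chambered heart: 2; enlarged canines: 2; petiole constricted: 3.
Total tree length = 8.

8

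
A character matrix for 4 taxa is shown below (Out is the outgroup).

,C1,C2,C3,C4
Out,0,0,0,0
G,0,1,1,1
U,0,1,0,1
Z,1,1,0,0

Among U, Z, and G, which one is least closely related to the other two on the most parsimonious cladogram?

Z

The outgroup has state '0' for every character, so '1' is the derived state throughout.
C1: derived state '1' in Z only — an autapomorphy, so it tells us nothing about relationships among taxa.
All ingroup taxa share the derived state '1' for C2; it defines the ingroup but does not resolve relationships within it.
C3: derived state '1' in G only — an autapomorphy, so it tells us nothing about relationships among taxa.
C4: derived state '1' in G and U only — synapomorphy for {G, U}.
Most parsimonious ingroup topology: ((G,U),Z).
U and G share a more recent common ancestor with each other than either does with Z, so Z is the least closely related of the three.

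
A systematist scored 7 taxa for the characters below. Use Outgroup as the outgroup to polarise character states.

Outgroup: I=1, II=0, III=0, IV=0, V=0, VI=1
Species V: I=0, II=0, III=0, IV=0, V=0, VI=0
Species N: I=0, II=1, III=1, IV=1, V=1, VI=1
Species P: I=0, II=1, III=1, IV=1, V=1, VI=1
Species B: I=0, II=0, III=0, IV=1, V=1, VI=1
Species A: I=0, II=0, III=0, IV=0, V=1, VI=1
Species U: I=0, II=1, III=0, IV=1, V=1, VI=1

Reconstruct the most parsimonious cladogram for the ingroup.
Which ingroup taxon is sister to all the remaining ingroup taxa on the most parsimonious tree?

Character polarity is set by the outgroup: the derived state is whichever differs from the outgroup's state, so for I, VI the derived state is '0', and for the remaining characters it is '1'.
All ingroup taxa share the derived state '0' for I; it defines the ingroup but does not resolve relationships within it.
Only Species N, Species P, and Species U show the derived state '1' for II, supporting them as a clade.
III: derived state '1' in Species N and Species P only — synapomorphy for {Species N, Species P}.
Only Species B, Species N, Species P, and Species U show the derived state '1' for IV, supporting them as a clade.
V (derived state '1') is shared by Species A, Species B, Species N, Species P, and Species U — a synapomorphy uniting that clade.
VI (derived state '0') is unique to Species V (autapomorphy; uninformative for grouping).
Most parsimonious ingroup topology: (Species V,((((Species N,Species P),Species U),Species B),Species A)).
Species V is sister to the clade containing all other ingroup taxa, so it is the earliest-diverging (most basal) ingroup lineage.

Species V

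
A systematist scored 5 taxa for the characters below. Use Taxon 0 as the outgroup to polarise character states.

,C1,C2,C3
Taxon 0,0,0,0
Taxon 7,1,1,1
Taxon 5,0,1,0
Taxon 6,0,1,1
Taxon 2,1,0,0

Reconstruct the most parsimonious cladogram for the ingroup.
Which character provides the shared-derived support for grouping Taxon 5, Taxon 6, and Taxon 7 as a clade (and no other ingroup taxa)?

C2

The outgroup has state '0' for every character, so '1' is the derived state throughout.
C1 (state '1') occurs in Taxon 2 and Taxon 7 but conflicts with the nesting implied by the other characters — most parsimoniously interpreted as homoplasy.
C2: derived state '1' in Taxon 5, Taxon 6, and Taxon 7 only — synapomorphy for {Taxon 5, Taxon 6, Taxon 7}.
C3: derived state '1' in Taxon 6 and Taxon 7 only — synapomorphy for {Taxon 6, Taxon 7}.
Most parsimonious ingroup topology: (((Taxon 7,Taxon 6),Taxon 5),Taxon 2).
The clade {Taxon 5, Taxon 6, Taxon 7} is supported by C2: its derived state '1' occurs in exactly those taxa and in no other taxon (including the outgroup).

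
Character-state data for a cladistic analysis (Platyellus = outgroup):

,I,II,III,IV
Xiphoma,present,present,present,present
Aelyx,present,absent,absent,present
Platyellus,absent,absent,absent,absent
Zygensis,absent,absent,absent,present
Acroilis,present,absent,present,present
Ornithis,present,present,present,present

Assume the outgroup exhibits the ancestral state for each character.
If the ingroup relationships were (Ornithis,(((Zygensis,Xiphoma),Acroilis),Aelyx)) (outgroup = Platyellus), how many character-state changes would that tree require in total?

Map each character onto (Ornithis,(((Zygensis,Xiphoma),Acroilis),Aelyx)) (rooted by Platyellus) and count the minimum state changes it requires (Fitch parsimony):
I: 2; II: 2; III: 3; IV: 1.
Total tree length = 8.

8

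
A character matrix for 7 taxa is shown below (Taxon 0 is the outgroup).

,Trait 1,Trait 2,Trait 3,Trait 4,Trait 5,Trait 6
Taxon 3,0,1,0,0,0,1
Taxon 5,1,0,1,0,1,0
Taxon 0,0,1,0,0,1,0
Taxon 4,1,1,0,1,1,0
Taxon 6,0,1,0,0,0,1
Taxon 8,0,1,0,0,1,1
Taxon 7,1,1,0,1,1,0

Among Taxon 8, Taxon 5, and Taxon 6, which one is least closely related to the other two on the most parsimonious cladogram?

Character polarity is set by the outgroup: the derived state is whichever differs from the outgroup's state, so for Trait 2, Trait 5 the derived state is '0', and for the remaining characters it is '1'.
Trait 1: derived state '1' in Taxon 4, Taxon 5, and Taxon 7 only — synapomorphy for {Taxon 4, Taxon 5, Taxon 7}.
Trait 2 (derived state '0') is unique to Taxon 5 (autapomorphy; uninformative for grouping).
Trait 3: derived state '1' in Taxon 5 only — an autapomorphy, so it tells us nothing about relationships among taxa.
Trait 4 (derived state '1') is shared by Taxon 4 and Taxon 7 — a synapomorphy uniting that clade.
Trait 5 (derived state '0') is shared by Taxon 3 and Taxon 6 — a synapomorphy uniting that clade.
Trait 6: derived state '1' in Taxon 3, Taxon 6, and Taxon 8 only — synapomorphy for {Taxon 3, Taxon 6, Taxon 8}.
Most parsimonious ingroup topology: ((Taxon 8,(Taxon 3,Taxon 6)),((Taxon 4,Taxon 7),Taxon 5)).
Taxon 6 and Taxon 8 share a more recent common ancestor with each other than either does with Taxon 5, so Taxon 5 is the least closely related of the three.

Taxon 5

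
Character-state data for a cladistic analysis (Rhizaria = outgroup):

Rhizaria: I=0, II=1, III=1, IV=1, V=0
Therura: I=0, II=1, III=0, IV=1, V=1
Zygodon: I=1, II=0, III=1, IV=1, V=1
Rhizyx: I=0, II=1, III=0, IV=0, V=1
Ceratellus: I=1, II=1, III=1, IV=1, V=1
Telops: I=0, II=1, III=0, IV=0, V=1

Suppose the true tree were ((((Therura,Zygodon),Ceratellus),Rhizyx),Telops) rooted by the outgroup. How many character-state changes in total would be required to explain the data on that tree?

9

Map each character onto ((((Therura,Zygodon),Ceratellus),Rhizyx),Telops) (rooted by Rhizaria) and count the minimum state changes it requires (Fitch parsimony):
I: 2; II: 1; III: 3; IV: 2; V: 1.
Total tree length = 9.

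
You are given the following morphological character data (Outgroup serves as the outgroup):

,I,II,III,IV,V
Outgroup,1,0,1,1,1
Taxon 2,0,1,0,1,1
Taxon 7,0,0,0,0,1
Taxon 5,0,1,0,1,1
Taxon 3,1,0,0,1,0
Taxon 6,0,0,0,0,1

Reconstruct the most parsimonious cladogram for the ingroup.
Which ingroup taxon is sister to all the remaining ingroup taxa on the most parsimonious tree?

Taxon 3

Character polarity is set by the outgroup: the derived state is whichever differs from the outgroup's state, so for I, III, IV, V the derived state is '0', and for the remaining characters it is '1'.
Only Taxon 2, Taxon 5, Taxon 6, and Taxon 7 show the derived state '0' for I, supporting them as a clade.
II: derived state '1' in Taxon 2 and Taxon 5 only — synapomorphy for {Taxon 2, Taxon 5}.
III (derived state '0') is shared by all ingroup taxa — unites the whole ingroup.
IV (derived state '0') is shared by Taxon 6 and Taxon 7 — a synapomorphy uniting that clade.
V: derived state '0' in Taxon 3 only — an autapomorphy, so it tells us nothing about relationships among taxa.
Most parsimonious ingroup topology: (((Taxon 2,Taxon 5),(Taxon 7,Taxon 6)),Taxon 3).
Taxon 3 is sister to the clade containing all other ingroup taxa, so it is the earliest-diverging (most basal) ingroup lineage.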